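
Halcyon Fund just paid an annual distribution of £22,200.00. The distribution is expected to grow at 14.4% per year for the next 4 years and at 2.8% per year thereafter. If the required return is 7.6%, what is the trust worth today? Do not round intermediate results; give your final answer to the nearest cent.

£711263.75

D_1 = 25396.80000
D_2 = 29053.93920
D_3 = 33237.70644
D_4 = 38023.93617
Terminal value at year 4: TV = D_4×(1+g_2)/(r−g_2) = 39088.60639/0.048 = 814345.96637
P_0 = D_1/(1+r)^1 + D_2/(1+r)^2 + D_3/(1+r)^3 + D_4/(1+r)^4 + TV/(1+r)^4
    = 23602.97398 + 25094.61174 + 26680.51657 + 28366.64587 + 607518.99904 = 711263.74719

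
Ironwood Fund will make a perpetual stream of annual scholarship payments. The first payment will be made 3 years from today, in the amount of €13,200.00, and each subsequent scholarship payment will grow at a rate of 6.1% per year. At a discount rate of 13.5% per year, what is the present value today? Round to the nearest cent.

Value at end of year 2: C₁ / (r − g) = €13,200.00 / (0.135 − 0.061) = €178,378.3784
Discount to today: PV = €178,378.3784 / (1 + 0.135)^2 = €178,378.3784 / 1.288225 = €138,468.34

€138468.34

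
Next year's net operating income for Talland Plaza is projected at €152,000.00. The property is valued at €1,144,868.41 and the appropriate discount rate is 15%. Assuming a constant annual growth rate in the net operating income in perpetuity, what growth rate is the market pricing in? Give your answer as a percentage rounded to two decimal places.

1.72%

P = D₁/(r−g) ⇒ g = r − D₁/P = 0.15 − €152,000.00/€1,144,868.41 = 0.017234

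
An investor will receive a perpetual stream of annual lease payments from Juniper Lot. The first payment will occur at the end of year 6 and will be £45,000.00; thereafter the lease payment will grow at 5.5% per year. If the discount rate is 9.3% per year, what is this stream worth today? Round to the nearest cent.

£759150.89

Value at end of year 5: C₁ / (r − g) = £45,000.00 / (0.093 − 0.055) = £1,184,210.5263
Discount to today: PV = £1,184,210.5263 / (1 + 0.093)^5 = £1,184,210.5263 / 1.559915 = £759,150.89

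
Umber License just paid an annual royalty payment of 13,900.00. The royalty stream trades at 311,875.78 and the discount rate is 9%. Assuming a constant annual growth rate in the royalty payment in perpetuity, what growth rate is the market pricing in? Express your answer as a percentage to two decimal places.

P = D₀(1+g)/(r−g) ⇒ P(r−g) = D₀(1+g) ⇒ g(P+D₀) = P·r − D₀
g = (P·r − D₀)/(P + D₀) = (311,875.78×0.09 − 13,900.00) / (311,875.78 + 13,900.00) = 0.043493

4.35%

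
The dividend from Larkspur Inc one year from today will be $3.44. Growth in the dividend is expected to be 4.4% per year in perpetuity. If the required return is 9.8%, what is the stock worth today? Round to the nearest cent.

$63.70

Growing perpetuity: P = D₁ / (r − g) = $3.4400 / (0.098 − 0.044) = $63.70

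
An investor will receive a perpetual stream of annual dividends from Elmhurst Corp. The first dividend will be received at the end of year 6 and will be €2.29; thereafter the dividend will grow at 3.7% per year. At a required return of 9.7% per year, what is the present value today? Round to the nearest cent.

Value at end of year 5: C₁ / (r − g) = €2.29 / (0.097 − 0.037) = €38.1667
Discount to today: PV = €38.1667 / (1 + 0.097)^5 = €38.1667 / 1.588668 = €24.02

€24.02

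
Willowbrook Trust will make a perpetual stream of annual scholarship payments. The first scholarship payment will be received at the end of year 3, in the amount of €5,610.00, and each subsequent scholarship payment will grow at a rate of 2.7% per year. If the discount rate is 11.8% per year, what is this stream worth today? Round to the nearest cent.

€49321.68

Value at end of year 2: C₁ / (r − g) = €5,610.00 / (0.118 − 0.027) = €61,648.3516
Discount to today: PV = €61,648.3516 / (1 + 0.118)^2 = €61,648.3516 / 1.249924 = €49,321.68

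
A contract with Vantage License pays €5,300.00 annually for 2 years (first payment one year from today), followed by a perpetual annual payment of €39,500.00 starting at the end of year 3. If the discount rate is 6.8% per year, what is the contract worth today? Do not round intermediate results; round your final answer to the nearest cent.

€518876.29

PV of 2-year annuity: €5,300.00 × [1 − (1+0.068)^−2] / 0.068 = 9609.12623
Perpetuity value at year 2: €39,500.00 / 0.068 = 580882.35294
PV of perpetuity: 580882.35294 / (1+0.068)^2 = 509267.16687
Total PV = 9609.12623 + 509267.16687 = 518876.29310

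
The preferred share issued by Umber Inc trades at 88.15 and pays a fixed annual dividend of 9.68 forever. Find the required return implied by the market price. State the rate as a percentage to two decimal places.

10.98%

P = C/r ⇒ r = C/P = 9.68/88.15 = 0.109813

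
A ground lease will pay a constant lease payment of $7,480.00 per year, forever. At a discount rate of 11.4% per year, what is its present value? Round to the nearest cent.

$65614.04

Level perpetuity: PV = C / r = $7,480.00 / 0.114 = $65,614.04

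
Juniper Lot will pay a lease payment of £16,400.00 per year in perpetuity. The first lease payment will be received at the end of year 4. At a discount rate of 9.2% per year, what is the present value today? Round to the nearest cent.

£136895.16

Value at end of year 3: C / r = £16,400.00 / 0.092 = £178,260.8696
Discount to today: PV = £178,260.8696 / (1 + 0.092)^3 = £178,260.8696 / 1.302171 = £136,895.16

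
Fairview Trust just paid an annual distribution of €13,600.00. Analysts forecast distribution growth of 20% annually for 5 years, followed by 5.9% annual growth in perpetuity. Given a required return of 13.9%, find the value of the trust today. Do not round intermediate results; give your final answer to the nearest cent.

D_1 = 16320.00000
D_2 = 19584.00000
D_3 = 23500.80000
D_4 = 28200.96000
D_5 = 33841.15200
Terminal value at year 5: TV = D_5×(1+g_2)/(r−g_2) = 35837.77997/0.08 = 447972.24960
P_0 = D_1/(1+r)^1 + D_2/(1+r)^2 + D_3/(1+r)^3 + D_4/(1+r)^4 + D_5/(1+r)^5 + TV/(1+r)^5
    = 14328.35821 + 15095.72419 + 15904.18703 + 16755.94770 + 17653.32506 + 233685.89050 = 313423.43269

€313423.43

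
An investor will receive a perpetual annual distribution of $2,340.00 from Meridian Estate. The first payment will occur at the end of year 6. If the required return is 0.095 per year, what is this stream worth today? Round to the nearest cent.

Value at end of year 5: C / r = $2,340.00 / 0.095 = $24,631.5789
Discount to today: PV = $24,631.5789 / (1 + 0.095)^5 = $24,631.5789 / 1.574239 = $15,646.66

$15646.66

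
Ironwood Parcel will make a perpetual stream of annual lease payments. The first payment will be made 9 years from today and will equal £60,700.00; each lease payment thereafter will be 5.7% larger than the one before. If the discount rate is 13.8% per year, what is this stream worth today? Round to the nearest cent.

Value at end of year 8: C₁ / (r − g) = £60,700.00 / (0.138 − 0.057) = £749,382.7160
Discount to today: PV = £749,382.7160 / (1 + 0.138)^8 = £749,382.7160 / 2.812795 = £266,419.23

£266419.23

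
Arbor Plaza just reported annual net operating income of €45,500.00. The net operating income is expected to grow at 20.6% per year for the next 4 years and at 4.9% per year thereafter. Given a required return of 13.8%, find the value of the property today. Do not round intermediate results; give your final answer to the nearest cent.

€887282.73

D_1 = 54873.00000
D_2 = 66176.83800
D_3 = 79809.26663
D_4 = 96249.97555
Terminal value at year 4: TV = D_4×(1+g_2)/(r−g_2) = 100966.22436/0.089 = 1134451.95905
P_0 = D_1/(1+r)^1 + D_2/(1+r)^2 + D_3/(1+r)^3 + D_4/(1+r)^4 + TV/(1+r)^4
    = 48218.80492 + 51100.06919 + 54153.50039 + 57389.38617 + 676420.96737 = 887282.72804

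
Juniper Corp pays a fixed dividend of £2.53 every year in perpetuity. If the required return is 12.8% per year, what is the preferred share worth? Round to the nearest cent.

£19.77

Level perpetuity: PV = C / r = £2.53 / 0.128 = £19.77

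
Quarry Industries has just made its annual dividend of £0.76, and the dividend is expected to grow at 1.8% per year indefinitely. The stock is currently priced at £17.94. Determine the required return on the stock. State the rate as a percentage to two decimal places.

D₁ = £0.76 × 1.018 = £0.7737
P = D₁/(r − g) ⇒ r = D₁/P + g = £0.7737/£17.94 + 0.018 = 0.043126 + 0.018 = 0.061126

6.11%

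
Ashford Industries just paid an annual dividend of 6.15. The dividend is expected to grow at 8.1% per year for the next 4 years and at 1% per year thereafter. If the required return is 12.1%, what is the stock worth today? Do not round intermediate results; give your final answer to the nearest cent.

D_1 = 6.64815
D_2 = 7.18665
D_3 = 7.76877
D_4 = 8.39804
Terminal value at year 4: TV = D_4×(1+g_2)/(r−g_2) = 8.48202/0.111 = 76.41459
P_0 = D_1/(1+r)^1 + D_2/(1+r)^2 + D_3/(1+r)^3 + D_4/(1+r)^4 + TV/(1+r)^4
    = 5.93055 + 5.71894 + 5.51487 + 5.31809 + 48.38980 = 70.87225

70.87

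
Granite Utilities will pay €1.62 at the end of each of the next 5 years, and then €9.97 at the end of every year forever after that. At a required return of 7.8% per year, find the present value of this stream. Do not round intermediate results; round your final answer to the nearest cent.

€94.30

PV of 5-year annuity: €1.62 × [1 − (1+0.078)^−5] / 0.078 = 6.50243
Perpetuity value at year 5: €9.97 / 0.078 = 127.82051
PV of perpetuity: 127.82051 / (1+0.078)^5 = 87.80247
Total PV = 6.50243 + 87.80247 = 94.30490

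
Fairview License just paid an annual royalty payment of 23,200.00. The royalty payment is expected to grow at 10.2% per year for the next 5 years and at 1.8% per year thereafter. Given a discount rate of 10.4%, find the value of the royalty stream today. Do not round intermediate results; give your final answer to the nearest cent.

387515.81

D_1 = 25566.40000
D_2 = 28174.17280
D_3 = 31047.93843
D_4 = 34214.82815
D_5 = 37704.74062
Terminal value at year 5: TV = D_5×(1+g_2)/(r−g_2) = 38383.42595/0.086 = 446318.90636
P_0 = D_1/(1+r)^1 + D_2/(1+r)^2 + D_3/(1+r)^3 + D_4/(1+r)^4 + D_5/(1+r)^5 + TV/(1+r)^5
    = 23157.97101 + 23116.01817 + 23074.14132 + 23032.34034 + 22990.61509 + 272144.72280 = 387515.80874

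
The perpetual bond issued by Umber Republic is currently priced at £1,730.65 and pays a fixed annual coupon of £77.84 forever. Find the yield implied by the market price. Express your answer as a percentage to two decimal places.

4.50%

P = C/r ⇒ r = C/P = £77.84/£1,730.65 = 0.044977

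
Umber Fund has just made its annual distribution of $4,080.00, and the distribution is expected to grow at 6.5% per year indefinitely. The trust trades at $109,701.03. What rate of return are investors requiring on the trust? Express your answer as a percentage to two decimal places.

10.46%

D₁ = $4,080.00 × 1.065 = $4,345.2000
P = D₁/(r − g) ⇒ r = D₁/P + g = $4,345.2000/$109,701.03 + 0.065 = 0.039609 + 0.065 = 0.104609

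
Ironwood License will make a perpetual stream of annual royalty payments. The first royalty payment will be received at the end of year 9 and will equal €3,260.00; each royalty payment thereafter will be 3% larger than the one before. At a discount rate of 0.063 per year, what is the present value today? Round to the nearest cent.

€60595.11

Value at end of year 8: C₁ / (r − g) = €3,260.00 / (0.063 − 0.03) = €98,787.8788
Discount to today: PV = €98,787.8788 / (1 + 0.063)^8 = €98,787.8788 / 1.630295 = €60,595.11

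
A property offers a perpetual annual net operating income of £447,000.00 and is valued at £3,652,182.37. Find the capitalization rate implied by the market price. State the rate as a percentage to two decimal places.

12.24%

P = C/r ⇒ r = C/P = £447,000.00/£3,652,182.37 = 0.122393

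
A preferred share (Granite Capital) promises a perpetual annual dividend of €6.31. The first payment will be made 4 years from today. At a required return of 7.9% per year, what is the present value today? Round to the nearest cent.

Value at end of year 3: C / r = €6.31 / 0.079 = €79.8734
Discount to today: PV = €79.8734 / (1 + 0.079)^3 = €79.8734 / 1.256216 = €63.58

€63.58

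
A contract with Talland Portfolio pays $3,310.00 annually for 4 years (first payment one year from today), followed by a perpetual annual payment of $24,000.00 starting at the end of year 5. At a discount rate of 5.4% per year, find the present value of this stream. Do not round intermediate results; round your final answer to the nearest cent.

PV of 4-year annuity: $3,310.00 × [1 − (1+0.054)^−4] / 0.054 = 11628.85462
Perpetuity value at year 4: $24,000.00 / 0.054 = 444444.44444
PV of perpetuity: 444444.44444 / (1+0.054)^4 = 360126.46531
Total PV = 11628.85462 + 360126.46531 = 371755.31993

$371755.32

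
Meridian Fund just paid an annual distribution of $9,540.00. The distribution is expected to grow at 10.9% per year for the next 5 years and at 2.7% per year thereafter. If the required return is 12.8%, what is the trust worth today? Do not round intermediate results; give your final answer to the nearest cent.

$134449.64

D_1 = 10579.86000
D_2 = 11733.06474
D_3 = 13011.96880
D_4 = 14430.27340
D_5 = 16003.17320
Terminal value at year 5: TV = D_5×(1+g_2)/(r−g_2) = 16435.25887/0.101 = 162725.33537
P_0 = D_1/(1+r)^1 + D_2/(1+r)^2 + D_3/(1+r)^3 + D_4/(1+r)^4 + D_5/(1+r)^5 + TV/(1+r)^5
    = 9379.30851 + 9221.32370 + 9065.99999 + 8913.29254 + 8763.15730 + 89106.55983 = 134449.64187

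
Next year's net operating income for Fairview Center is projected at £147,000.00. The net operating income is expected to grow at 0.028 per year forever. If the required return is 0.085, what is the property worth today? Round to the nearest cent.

£2578947.37

Growing perpetuity: P = D₁ / (r − g) = £147,000.0000 / (0.085 − 0.028) = £2,578,947.37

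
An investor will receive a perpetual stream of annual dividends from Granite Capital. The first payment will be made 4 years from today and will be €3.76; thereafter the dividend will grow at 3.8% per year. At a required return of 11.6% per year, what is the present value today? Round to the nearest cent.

€34.68

Value at end of year 3: C₁ / (r − g) = €3.76 / (0.116 − 0.038) = €48.2051
Discount to today: PV = €48.2051 / (1 + 0.116)^3 = €48.2051 / 1.389929 = €34.68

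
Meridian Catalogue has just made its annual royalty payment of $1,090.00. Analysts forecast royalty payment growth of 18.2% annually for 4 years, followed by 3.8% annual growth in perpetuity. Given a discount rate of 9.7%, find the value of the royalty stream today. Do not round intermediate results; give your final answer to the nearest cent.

$31119.90

D_1 = 1288.38000
D_2 = 1522.86516
D_3 = 1800.02662
D_4 = 2127.63146
Terminal value at year 4: TV = D_4×(1+g_2)/(r−g_2) = 2208.48146/0.059 = 37431.88914
P_0 = D_1/(1+r)^1 + D_2/(1+r)^2 + D_3/(1+r)^3 + D_4/(1+r)^4 + TV/(1+r)^4
    = 1174.45761 + 1265.45934 + 1363.51225 + 1469.16270 + 25847.30310 = 31119.89501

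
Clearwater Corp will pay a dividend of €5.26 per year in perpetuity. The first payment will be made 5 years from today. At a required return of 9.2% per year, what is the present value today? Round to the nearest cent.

€40.21

Value at end of year 4: C / r = €5.26 / 0.092 = €57.1739
Discount to today: PV = €57.1739 / (1 + 0.092)^4 = €57.1739 / 1.421970 = €40.21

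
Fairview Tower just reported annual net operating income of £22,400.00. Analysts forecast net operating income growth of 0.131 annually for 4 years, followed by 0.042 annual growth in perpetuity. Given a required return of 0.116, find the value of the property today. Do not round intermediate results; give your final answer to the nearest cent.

£425370.54

D_1 = 25334.40000
D_2 = 28653.20640
D_3 = 32406.77644
D_4 = 36652.06415
Terminal value at year 4: TV = D_4×(1+g_2)/(r−g_2) = 38191.45085/0.074 = 516100.68711
P_0 = D_1/(1+r)^1 + D_2/(1+r)^2 + D_3/(1+r)^3 + D_4/(1+r)^4 + TV/(1+r)^4
    = 22701.07527 + 23006.19725 + 23315.42033 + 23628.79964 + 332719.04351 = 425370.53599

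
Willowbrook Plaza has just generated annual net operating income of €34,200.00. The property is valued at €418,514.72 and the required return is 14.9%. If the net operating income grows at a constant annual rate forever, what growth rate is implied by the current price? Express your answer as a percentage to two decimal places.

6.22%

P = D₀(1+g)/(r−g) ⇒ P(r−g) = D₀(1+g) ⇒ g(P+D₀) = P·r − D₀
g = (P·r − D₀)/(P + D₀) = (€418,514.72×0.149 − €34,200.00) / (€418,514.72 + €34,200.00) = 0.062200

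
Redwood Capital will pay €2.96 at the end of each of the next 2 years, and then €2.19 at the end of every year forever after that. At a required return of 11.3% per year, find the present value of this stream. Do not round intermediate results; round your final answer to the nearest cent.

PV of 2-year annuity: €2.96 × [1 − (1+0.113)^−2] / 0.113 = 5.04895
Perpetuity value at year 2: €2.19 / 0.113 = 19.38053
PV of perpetuity: 19.38053 / (1+0.113)^2 = 15.64499
Total PV = 5.04895 + 15.64499 = 20.69394

€20.69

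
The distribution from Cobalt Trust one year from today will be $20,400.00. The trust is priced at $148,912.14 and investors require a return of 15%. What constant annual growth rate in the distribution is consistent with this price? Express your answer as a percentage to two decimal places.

1.30%

P = D₁/(r−g) ⇒ g = r − D₁/P = 0.15 − $20,400.00/$148,912.14 = 0.013006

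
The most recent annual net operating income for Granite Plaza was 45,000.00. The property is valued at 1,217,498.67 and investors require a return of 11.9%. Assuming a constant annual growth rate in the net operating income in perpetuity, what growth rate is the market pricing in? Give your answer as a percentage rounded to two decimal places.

P = D₀(1+g)/(r−g) ⇒ P(r−g) = D₀(1+g) ⇒ g(P+D₀) = P·r − D₀
g = (P·r − D₀)/(P + D₀) = (1,217,498.67×0.119 − 45,000.00) / (1,217,498.67 + 45,000.00) = 0.079115

7.91%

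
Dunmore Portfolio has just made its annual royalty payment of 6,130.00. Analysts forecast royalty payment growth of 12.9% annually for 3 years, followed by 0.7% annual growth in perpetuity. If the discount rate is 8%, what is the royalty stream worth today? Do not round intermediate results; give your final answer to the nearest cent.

116709.88

D_1 = 6920.77000
D_2 = 7813.54933
D_3 = 8821.49719
Terminal value at year 3: TV = D_3×(1+g_2)/(r−g_2) = 8883.24767/0.073 = 121688.32430
P_0 = D_1/(1+r)^1 + D_2/(1+r)^2 + D_3/(1+r)^3 + TV/(1+r)^3
    = 6408.12037 + 6698.85916 + 7002.78889 + 96600.11519 = 116709.88361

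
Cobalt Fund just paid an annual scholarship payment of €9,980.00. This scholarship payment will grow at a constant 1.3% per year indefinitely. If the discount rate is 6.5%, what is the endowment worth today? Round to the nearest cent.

D₁ = D₀ × (1 + g) = €9,980.00 × 1.013 = €10,109.7400
Growing perpetuity: P = D₁ / (r − g) = €10,109.7400 / (0.065 − 0.013) = €194,418.08

€194418.08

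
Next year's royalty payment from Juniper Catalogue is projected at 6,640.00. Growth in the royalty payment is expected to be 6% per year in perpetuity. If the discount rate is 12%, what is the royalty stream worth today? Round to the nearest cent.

Growing perpetuity: P = D₁ / (r − g) = 6,640.0000 / (0.12 − 0.06) = 110,666.67

110666.67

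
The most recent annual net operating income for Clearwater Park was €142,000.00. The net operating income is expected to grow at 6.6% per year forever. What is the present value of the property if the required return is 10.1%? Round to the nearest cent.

€4324914.29

D₁ = D₀ × (1 + g) = €142,000.00 × 1.066 = €151,372.0000
Growing perpetuity: P = D₁ / (r − g) = €151,372.0000 / (0.101 − 0.066) = €4,324,914.29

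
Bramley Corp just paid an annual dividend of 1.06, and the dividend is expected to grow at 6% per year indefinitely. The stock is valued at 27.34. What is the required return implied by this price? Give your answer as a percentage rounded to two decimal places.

D₁ = 1.06 × 1.06 = 1.1236
P = D₁/(r − g) ⇒ r = D₁/P + g = 1.1236/27.34 + 0.06 = 0.041097 + 0.06 = 0.101097

10.11%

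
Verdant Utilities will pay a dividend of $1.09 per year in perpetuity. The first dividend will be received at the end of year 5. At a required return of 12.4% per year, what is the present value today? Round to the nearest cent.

$5.51

Value at end of year 4: C / r = $1.09 / 0.124 = $8.7903
Discount to today: PV = $8.7903 / (1 + 0.124)^4 = $8.7903 / 1.596119 = $5.51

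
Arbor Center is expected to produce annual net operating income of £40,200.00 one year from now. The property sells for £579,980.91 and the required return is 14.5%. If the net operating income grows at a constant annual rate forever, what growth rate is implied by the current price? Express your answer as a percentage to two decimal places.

P = D₁/(r−g) ⇒ g = r − D₁/P = 0.145 − £40,200.00/£579,980.91 = 0.075687

7.57%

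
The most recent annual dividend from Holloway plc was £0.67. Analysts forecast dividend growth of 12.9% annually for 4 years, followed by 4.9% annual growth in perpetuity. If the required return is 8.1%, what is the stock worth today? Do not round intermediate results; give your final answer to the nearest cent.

£29.12

D_1 = 0.75643
D_2 = 0.85401
D_3 = 0.96418
D_4 = 1.08856
Terminal value at year 4: TV = D_4×(1+g_2)/(r−g_2) = 1.14189/0.032 = 35.68421
P_0 = D_1/(1+r)^1 + D_2/(1+r)^2 + D_3/(1+r)^3 + D_4/(1+r)^4 + TV/(1+r)^4
    = 0.69975 + 0.73082 + 0.76327 + 0.79716 + 26.13204 = 29.12305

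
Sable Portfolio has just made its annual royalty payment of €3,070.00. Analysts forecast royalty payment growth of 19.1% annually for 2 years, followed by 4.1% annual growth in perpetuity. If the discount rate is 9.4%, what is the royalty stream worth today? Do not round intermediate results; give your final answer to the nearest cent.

€78447.18

D_1 = 3656.37000
D_2 = 4354.73667
Terminal value at year 2: TV = D_2×(1+g_2)/(r−g_2) = 4533.28087/0.053 = 85533.60139
P_0 = D_1/(1+r)^1 + D_2/(1+r)^2 + TV/(1+r)^2
    = 3342.20293 + 3638.54084 + 71466.43432 = 78447.17809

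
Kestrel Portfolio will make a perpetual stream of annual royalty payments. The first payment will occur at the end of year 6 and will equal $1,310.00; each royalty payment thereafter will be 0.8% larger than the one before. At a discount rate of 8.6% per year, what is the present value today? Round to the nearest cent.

$11118.02

Value at end of year 5: C₁ / (r − g) = $1,310.00 / (0.086 − 0.008) = $16,794.8718
Discount to today: PV = $16,794.8718 / (1 + 0.086)^5 = $16,794.8718 / 1.510599 = $11,118.02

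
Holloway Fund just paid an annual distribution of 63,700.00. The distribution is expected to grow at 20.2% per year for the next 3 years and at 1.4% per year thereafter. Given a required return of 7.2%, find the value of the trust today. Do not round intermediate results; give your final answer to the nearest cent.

D_1 = 76567.40000
D_2 = 92034.01480
D_3 = 110624.88579
Terminal value at year 3: TV = D_3×(1+g_2)/(r−g_2) = 112173.63419/0.058 = 1934028.17570
P_0 = D_1/(1+r)^1 + D_2/(1+r)^2 + D_3/(1+r)^3 + TV/(1+r)^3
    = 71424.81343 + 80086.40461 + 89798.37532 + 1569923.32030 = 1811232.91367

1811232.91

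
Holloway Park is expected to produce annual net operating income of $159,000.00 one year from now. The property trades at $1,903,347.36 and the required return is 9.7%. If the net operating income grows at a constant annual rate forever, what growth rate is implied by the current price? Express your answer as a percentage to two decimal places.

1.35%

P = D₁/(r−g) ⇒ g = r − D₁/P = 0.097 − $159,000.00/$1,903,347.36 = 0.013463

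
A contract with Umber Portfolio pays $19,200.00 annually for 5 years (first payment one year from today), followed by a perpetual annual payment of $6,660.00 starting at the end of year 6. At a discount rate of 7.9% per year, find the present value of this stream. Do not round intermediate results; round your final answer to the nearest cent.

$134504.62

PV of 5-year annuity: $19,200.00 × [1 − (1+0.079)^−5] / 0.079 = 76862.50536
Perpetuity value at year 5: $6,660.00 / 0.079 = 84303.79747
PV of perpetuity: 84303.79747 / (1+0.079)^5 = 57642.11592
Total PV = 76862.50536 + 57642.11592 = 134504.62128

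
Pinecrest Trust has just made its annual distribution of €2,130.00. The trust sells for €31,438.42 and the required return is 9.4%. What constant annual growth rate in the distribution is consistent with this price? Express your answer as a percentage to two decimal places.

P = D₀(1+g)/(r−g) ⇒ P(r−g) = D₀(1+g) ⇒ g(P+D₀) = P·r − D₀
g = (P·r − D₀)/(P + D₀) = (€31,438.42×0.094 − €2,130.00) / (€31,438.42 + €2,130.00) = 0.024583

2.46%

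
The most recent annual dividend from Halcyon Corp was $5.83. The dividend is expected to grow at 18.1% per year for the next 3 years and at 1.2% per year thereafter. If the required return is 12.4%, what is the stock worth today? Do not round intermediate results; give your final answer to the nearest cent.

$80.43

D_1 = 6.88523
D_2 = 8.13146
D_3 = 9.60325
Terminal value at year 3: TV = D_3×(1+g_2)/(r−g_2) = 9.71849/0.112 = 86.77223
P_0 = D_1/(1+r)^1 + D_2/(1+r)^2 + D_3/(1+r)^3 + TV/(1+r)^3
    = 6.12565 + 6.43629 + 6.76269 + 61.10571 = 80.43034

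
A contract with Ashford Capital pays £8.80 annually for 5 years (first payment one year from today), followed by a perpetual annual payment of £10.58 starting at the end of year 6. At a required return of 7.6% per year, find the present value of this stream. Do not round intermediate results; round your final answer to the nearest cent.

PV of 5-year annuity: £8.80 × [1 − (1+0.076)^−5] / 0.076 = 35.50941
Perpetuity value at year 5: £10.58 / 0.076 = 139.21053
PV of perpetuity: 139.21053 / (1+0.076)^5 = 96.51853
Total PV = 35.50941 + 96.51853 = 132.02794

£132.03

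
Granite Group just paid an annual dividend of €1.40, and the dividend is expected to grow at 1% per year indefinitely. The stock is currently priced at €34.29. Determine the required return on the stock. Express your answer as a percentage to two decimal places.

5.12%

D₁ = €1.40 × 1.01 = €1.4140
P = D₁/(r − g) ⇒ r = D₁/P + g = €1.4140/€34.29 + 0.01 = 0.041237 + 0.01 = 0.051237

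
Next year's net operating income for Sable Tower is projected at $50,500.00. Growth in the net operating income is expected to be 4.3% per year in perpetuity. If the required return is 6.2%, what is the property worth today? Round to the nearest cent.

Growing perpetuity: P = D₁ / (r − g) = $50,500.0000 / (0.062 − 0.043) = $2,657,894.74

$2657894.74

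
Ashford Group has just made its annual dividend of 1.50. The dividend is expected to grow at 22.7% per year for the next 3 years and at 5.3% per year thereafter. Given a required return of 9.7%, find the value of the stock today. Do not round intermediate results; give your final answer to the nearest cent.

D_1 = 1.84050
D_2 = 2.25829
D_3 = 2.77093
Terminal value at year 3: TV = D_3×(1+g_2)/(r−g_2) = 2.91779/0.044 = 66.31330
P_0 = D_1/(1+r)^1 + D_2/(1+r)^2 + D_3/(1+r)^3 + TV/(1+r)^3
    = 1.67776 + 1.87658 + 2.09896 + 50.23203 = 55.88534

55.89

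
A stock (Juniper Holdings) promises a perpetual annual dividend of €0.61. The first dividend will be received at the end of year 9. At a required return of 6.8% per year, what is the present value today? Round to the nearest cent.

Value at end of year 8: C / r = €0.61 / 0.068 = €8.9706
Discount to today: PV = €8.9706 / (1 + 0.068)^8 = €8.9706 / 1.692661 = €5.30

€5.30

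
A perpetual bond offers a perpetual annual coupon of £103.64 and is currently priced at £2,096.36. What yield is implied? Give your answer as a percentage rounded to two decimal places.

P = C/r ⇒ r = C/P = £103.64/£2,096.36 = 0.049438

4.94%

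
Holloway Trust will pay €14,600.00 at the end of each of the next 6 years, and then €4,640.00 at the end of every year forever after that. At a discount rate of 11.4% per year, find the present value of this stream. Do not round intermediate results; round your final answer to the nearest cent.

PV of 6-year annuity: €14,600.00 × [1 − (1+0.114)^−6] / 0.114 = 61060.60107
Perpetuity value at year 6: €4,640.00 / 0.114 = 40701.75439
PV of perpetuity: 40701.75439 / (1+0.114)^6 = 21296.19350
Total PV = 61060.60107 + 21296.19350 = 82356.79456

€82356.79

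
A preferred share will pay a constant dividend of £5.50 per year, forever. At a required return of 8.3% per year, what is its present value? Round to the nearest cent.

£66.27

Level perpetuity: PV = C / r = £5.50 / 0.083 = £66.27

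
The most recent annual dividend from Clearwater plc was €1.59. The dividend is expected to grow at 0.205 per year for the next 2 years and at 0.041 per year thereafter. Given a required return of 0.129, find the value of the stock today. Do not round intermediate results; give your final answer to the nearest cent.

D_1 = 1.91595
D_2 = 2.30872
Terminal value at year 2: TV = D_2×(1+g_2)/(r−g_2) = 2.40338/0.088 = 27.31111
P_0 = D_1/(1+r)^1 + D_2/(1+r)^2 + TV/(1+r)^2
    = 1.69703 + 1.81127 + 21.42651 = 24.93481

€24.93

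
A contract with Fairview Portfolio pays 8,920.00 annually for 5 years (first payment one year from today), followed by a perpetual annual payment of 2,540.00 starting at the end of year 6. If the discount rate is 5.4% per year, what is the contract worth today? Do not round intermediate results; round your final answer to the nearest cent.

PV of 5-year annuity: 8,920.00 × [1 − (1+0.054)^−5] / 0.054 = 38195.61883
Perpetuity value at year 5: 2,540.00 / 0.054 = 47037.03704
PV of perpetuity: 47037.03704 / (1+0.054)^5 = 36160.70612
Total PV = 38195.61883 + 36160.70612 = 74356.32494

74356.32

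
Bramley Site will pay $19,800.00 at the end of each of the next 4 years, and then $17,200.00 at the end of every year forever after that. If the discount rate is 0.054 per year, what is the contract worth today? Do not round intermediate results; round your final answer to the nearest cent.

$327652.97

PV of 4-year annuity: $19,800.00 × [1 − (1+0.054)^−4] / 0.054 = 69562.33279
Perpetuity value at year 4: $17,200.00 / 0.054 = 318518.51852
PV of perpetuity: 318518.51852 / (1+0.054)^4 = 258090.63347
Total PV = 69562.33279 + 258090.63347 = 327652.96626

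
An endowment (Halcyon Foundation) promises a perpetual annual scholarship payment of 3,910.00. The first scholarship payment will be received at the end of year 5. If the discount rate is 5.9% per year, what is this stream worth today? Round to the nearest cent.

52691.54

Value at end of year 4: C / r = 3,910.00 / 0.059 = 66,271.1864
Discount to today: PV = 66,271.1864 / (1 + 0.059)^4 = 66,271.1864 / 1.257720 = 52,691.54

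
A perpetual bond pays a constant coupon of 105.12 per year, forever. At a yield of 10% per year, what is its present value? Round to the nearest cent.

1051.20

Level perpetuity: PV = C / r = 105.12 / 0.1 = 1,051.20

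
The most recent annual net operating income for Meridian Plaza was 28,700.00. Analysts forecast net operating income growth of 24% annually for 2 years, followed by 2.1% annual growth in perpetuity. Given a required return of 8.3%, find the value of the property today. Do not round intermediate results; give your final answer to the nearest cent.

690072.02

D_1 = 35588.00000
D_2 = 44129.12000
Terminal value at year 2: TV = D_2×(1+g_2)/(r−g_2) = 45055.83152/0.062 = 726706.96000
P_0 = D_1/(1+r)^1 + D_2/(1+r)^2 + TV/(1+r)^2
    = 32860.57248 + 37624.29352 + 619587.15616 = 690072.02216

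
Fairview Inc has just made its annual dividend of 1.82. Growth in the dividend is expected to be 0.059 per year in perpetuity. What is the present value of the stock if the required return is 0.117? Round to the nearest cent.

33.23

D₁ = D₀ × (1 + g) = 1.82 × 1.059 = 1.9274
Growing perpetuity: P = D₁ / (r − g) = 1.9274 / (0.117 − 0.059) = 33.23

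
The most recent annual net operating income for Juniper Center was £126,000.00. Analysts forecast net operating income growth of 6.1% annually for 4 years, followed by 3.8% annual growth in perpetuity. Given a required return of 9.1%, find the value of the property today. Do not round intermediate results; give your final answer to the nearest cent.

D_1 = 133686.00000
D_2 = 141840.84600
D_3 = 150493.13761
D_4 = 159673.21900
Terminal value at year 4: TV = D_4×(1+g_2)/(r−g_2) = 165740.80132/0.053 = 3127184.93060
P_0 = D_1/(1+r)^1 + D_2/(1+r)^2 + D_3/(1+r)^3 + D_4/(1+r)^4 + TV/(1+r)^4
    = 122535.28873 + 119165.84907 + 115889.06129 + 112702.37766 + 2207265.43418 = 2677558.01092

£2677558.01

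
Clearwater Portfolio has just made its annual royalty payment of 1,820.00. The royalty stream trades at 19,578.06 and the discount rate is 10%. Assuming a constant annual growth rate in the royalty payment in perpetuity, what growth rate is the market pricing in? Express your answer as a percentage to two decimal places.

P = D₀(1+g)/(r−g) ⇒ P(r−g) = D₀(1+g) ⇒ g(P+D₀) = P·r − D₀
g = (P·r − D₀)/(P + D₀) = (19,578.06×0.1 − 1,820.00) / (19,578.06 + 1,820.00) = 0.006440

0.64%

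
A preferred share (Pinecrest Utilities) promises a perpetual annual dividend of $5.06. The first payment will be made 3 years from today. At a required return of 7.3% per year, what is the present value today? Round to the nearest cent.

Value at end of year 2: C / r = $5.06 / 0.073 = $69.3151
Discount to today: PV = $69.3151 / (1 + 0.073)^2 = $69.3151 / 1.151329 = $60.20

$60.20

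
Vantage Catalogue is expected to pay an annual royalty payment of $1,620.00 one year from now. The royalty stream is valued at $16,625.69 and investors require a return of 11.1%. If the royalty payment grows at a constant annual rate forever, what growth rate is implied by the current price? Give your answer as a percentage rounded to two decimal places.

P = D₁/(r−g) ⇒ g = r − D₁/P = 0.111 − $1,620.00/$16,625.69 = 0.013560

1.36%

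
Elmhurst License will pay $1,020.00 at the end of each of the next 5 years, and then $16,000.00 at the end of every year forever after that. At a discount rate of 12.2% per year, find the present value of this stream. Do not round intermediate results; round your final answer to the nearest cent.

$77414.47

PV of 5-year annuity: $1,020.00 × [1 − (1+0.122)^−5] / 0.122 = 3658.72685
Perpetuity value at year 5: $16,000.00 / 0.122 = 131147.54098
PV of perpetuity: 131147.54098 / (1+0.122)^5 = 73755.74725
Total PV = 3658.72685 + 73755.74725 = 77414.47410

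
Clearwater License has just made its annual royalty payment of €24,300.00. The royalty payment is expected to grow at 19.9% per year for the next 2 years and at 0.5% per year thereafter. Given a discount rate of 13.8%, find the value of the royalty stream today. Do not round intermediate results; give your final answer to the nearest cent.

€256410.48

D_1 = 29135.70000
D_2 = 34933.70430
Terminal value at year 2: TV = D_2×(1+g_2)/(r−g_2) = 35108.37282/0.133 = 263972.72798
P_0 = D_1/(1+r)^1 + D_2/(1+r)^2 + TV/(1+r)^2
    = 25602.54833 + 26974.91691 + 203833.01879 = 256410.48403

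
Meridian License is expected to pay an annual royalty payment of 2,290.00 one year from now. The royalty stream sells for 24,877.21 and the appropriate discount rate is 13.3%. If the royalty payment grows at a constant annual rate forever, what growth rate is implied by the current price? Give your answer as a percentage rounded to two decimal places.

P = D₁/(r−g) ⇒ g = r − D₁/P = 0.133 − 2,290.00/24,877.21 = 0.040948

4.09%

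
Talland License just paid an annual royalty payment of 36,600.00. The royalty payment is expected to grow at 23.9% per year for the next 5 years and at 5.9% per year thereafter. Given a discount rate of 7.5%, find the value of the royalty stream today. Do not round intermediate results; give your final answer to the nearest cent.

5212734.18

D_1 = 45347.40000
D_2 = 56185.42860
D_3 = 69613.74604
D_4 = 86251.43134
D_5 = 106865.52343
Terminal value at year 5: TV = D_5×(1+g_2)/(r−g_2) = 113170.58931/0.016 = 7073161.83186
P_0 = D_1/(1+r)^1 + D_2/(1+r)^2 + D_3/(1+r)^3 + D_4/(1+r)^4 + D_5/(1+r)^5 + TV/(1+r)^5
    = 42183.62791 + 48619.08370 + 56036.32065 + 64585.11748 + 74438.10284 + 4926871.93199 = 5212734.18458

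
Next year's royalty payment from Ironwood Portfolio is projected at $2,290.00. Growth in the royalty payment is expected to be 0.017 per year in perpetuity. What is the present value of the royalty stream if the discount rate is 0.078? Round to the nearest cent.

$37540.98

Growing perpetuity: P = D₁ / (r − g) = $2,290.0000 / (0.078 − 0.017) = $37,540.98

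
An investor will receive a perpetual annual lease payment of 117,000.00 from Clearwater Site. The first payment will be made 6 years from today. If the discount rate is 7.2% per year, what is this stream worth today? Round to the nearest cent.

Value at end of year 5: C / r = 117,000.00 / 0.072 = 1,625,000.0000
Discount to today: PV = 1,625,000.0000 / (1 + 0.072)^5 = 1,625,000.0000 / 1.415709 = 1,147,834.93

1147834.93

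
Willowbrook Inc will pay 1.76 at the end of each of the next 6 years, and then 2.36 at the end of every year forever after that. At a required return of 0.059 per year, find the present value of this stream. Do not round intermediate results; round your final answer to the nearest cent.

37.04

PV of 6-year annuity: 1.76 × [1 − (1+0.059)^−6] / 0.059 = 8.68175
Perpetuity value at year 6: 2.36 / 0.059 = 40.00000
PV of perpetuity: 40.00000 / (1+0.059)^6 = 28.35856
Total PV = 8.68175 + 28.35856 = 37.04031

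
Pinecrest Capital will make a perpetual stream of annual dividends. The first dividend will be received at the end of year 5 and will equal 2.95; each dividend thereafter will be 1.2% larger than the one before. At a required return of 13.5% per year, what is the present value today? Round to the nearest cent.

Value at end of year 4: C₁ / (r − g) = 2.95 / (0.135 − 0.012) = 23.9837
Discount to today: PV = 23.9837 / (1 + 0.135)^4 = 23.9837 / 1.659524 = 14.45

14.45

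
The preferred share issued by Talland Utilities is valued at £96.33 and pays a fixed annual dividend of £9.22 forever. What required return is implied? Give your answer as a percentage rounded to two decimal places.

9.57%

P = C/r ⇒ r = C/P = £9.22/£96.33 = 0.095713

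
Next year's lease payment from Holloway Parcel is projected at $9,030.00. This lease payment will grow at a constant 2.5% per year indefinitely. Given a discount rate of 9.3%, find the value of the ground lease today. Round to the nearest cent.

Growing perpetuity: P = D₁ / (r − g) = $9,030.0000 / (0.093 − 0.025) = $132,794.12

$132794.12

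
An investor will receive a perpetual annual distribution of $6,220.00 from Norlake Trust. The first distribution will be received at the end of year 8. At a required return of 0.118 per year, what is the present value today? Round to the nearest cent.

Value at end of year 7: C / r = $6,220.00 / 0.118 = $52,711.8644
Discount to today: PV = $52,711.8644 / (1 + 0.118)^7 = $52,711.8644 / 2.183195 = $24,144.36

$24144.36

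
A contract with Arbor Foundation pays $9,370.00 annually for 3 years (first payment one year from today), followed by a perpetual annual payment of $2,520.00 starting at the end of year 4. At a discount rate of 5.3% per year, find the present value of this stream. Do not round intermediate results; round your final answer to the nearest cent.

$66097.05

PV of 3-year annuity: $9,370.00 × [1 − (1+0.053)^−3] / 0.053 = 25374.06854
Perpetuity value at year 3: $2,520.00 / 0.053 = 47547.16981
PV of perpetuity: 47547.16981 / (1+0.053)^3 = 40722.98062
Total PV = 25374.06854 + 40722.98062 = 66097.04916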